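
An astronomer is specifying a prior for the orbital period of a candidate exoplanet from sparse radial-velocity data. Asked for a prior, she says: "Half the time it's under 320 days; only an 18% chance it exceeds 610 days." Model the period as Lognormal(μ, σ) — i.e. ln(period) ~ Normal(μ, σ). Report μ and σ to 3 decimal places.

If T ~ Lognormal(μ,σ) then ln T ~ Normal(μ,σ), so the p-quantile of ln T is μ + z_p·σ.
ln(320) = 5.768 and ln(610) = 6.413; z_{0.5} = 0, z_{0.82} = 0.9154.
σ = (6.413 − 5.768)/(0.9154 − (0)) = 0.705.
μ = 5.768 − (0)·0.705 = 5.768.

μ ≈ 5.768, σ ≈ 0.705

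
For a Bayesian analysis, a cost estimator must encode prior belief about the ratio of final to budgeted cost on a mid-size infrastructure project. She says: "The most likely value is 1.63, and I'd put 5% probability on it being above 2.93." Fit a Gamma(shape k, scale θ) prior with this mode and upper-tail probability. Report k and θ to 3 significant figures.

k ≈ 9.1, θ ≈ 0.201

Gamma(k,θ) with k>1 has mode (k−1)θ, so θ = 1.63/(k−1).
Need P(X < 2.93) = 0.95 with θ tied to k this way. Start at k = 2, θ = 1.63: P(X<2.93) ≈ 0.536.
Too low — raise k to concentrate. Iterating converges to k ≈ 9.1.
Then θ = 1.63/(9.1−1) ≈ 0.201.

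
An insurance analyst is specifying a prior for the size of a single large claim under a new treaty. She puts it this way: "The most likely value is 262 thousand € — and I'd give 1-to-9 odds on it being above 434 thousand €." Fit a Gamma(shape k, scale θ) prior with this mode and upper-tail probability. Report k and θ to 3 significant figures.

k ≈ 8.41, θ ≈ 35.4

Gamma(k,θ) with k>1 has mode (k−1)θ, so θ = 262/(k−1).
Need P(X < 434) = 0.9 with θ tied to k this way. Start at k = 2, θ = 262: P(X<434) ≈ 0.493.
Too low — raise k to concentrate. Iterating converges to k ≈ 8.41.
Then θ = 262/(8.41−1) ≈ 35.4.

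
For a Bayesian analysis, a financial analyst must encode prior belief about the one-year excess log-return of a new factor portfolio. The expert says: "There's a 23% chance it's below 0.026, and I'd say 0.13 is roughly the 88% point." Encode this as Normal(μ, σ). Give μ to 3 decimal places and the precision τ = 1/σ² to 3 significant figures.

For Normal(μ,σ), the p-quantile is μ + z_p·σ. Here z_{0.23} = -0.7388, z_{0.88} = 1.175.
So 0.026 = μ − 0.7388σ and 0.13 = μ + 1.175σ.
Subtracting: σ = (0.13 − 0.026)/(1.175 − (-0.7388)) = 0.054.
Then μ = 0.026 − (-0.7388)·0.054 = 0.066.
Precision τ = 1/σ² = 1/0.05434² = 339.

μ = 0.066, τ = 339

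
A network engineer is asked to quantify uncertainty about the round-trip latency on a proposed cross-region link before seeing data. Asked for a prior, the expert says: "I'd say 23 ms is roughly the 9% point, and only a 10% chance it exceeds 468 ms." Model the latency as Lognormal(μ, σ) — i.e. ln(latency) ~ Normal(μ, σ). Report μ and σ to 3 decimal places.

μ ≈ 4.676, σ ≈ 1.149

If T ~ Lognormal(μ,σ) then ln T ~ Normal(μ,σ), so the p-quantile of ln T is μ + z_p·σ.
ln(23) = 3.135 and ln(468) = 6.148; z_{0.09} = -1.341, z_{0.9} = 1.282.
σ = (6.148 − 3.135)/(1.282 − (-1.341)) = 1.149.
μ = 3.135 − (-1.341)·1.149 = 4.676.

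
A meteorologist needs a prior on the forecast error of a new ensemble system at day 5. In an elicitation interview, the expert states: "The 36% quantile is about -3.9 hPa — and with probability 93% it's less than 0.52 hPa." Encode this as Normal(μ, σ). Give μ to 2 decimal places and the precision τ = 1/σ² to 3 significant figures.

μ = -3.04, τ = 0.172

For Normal(μ,σ), the p-quantile is μ + z_p·σ. Here z_{0.36} = -0.3585, z_{0.93} = 1.476.
So -3.9 = μ − 0.3585σ and 0.52 = μ + 1.476σ.
Subtracting: σ = (0.52 − -3.9)/(1.476 − (-0.3585)) = 2.41.
Then μ = -3.9 − (-0.3585)·2.41 = -3.04.
Precision τ = 1/σ² = 1/2.41² = 0.172.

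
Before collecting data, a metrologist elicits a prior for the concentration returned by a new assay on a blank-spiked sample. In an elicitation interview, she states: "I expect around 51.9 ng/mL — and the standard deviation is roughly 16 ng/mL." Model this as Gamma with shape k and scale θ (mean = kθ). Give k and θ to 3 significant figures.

k ≈ 10.5, θ ≈ 4.93

For Gamma(k, scale θ): mean = kθ, variance = kθ², so CV = 1/√k.
CV = SD/mean = 16/51.9 = 0.3083, hence k = 1/CV² = 10.5.
Then θ = mean/k = 51.9/10.5 = 4.93.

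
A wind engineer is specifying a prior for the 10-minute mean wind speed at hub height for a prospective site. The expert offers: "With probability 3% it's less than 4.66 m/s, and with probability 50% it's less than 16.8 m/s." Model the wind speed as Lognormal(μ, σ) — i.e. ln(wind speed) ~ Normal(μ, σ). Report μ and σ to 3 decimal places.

If T ~ Lognormal(μ,σ) then ln T ~ Normal(μ,σ), so the p-quantile of ln T is μ + z_p·σ.
ln(4.66) = 1.539 and ln(16.8) = 2.821; z_{0.03} = -1.881, z_{0.5} = 0.
σ = (2.821 − 1.539)/(0 − (-1.881)) = 0.682.
μ = 1.539 − (-1.881)·0.682 = 2.821.

μ ≈ 2.821, σ ≈ 0.682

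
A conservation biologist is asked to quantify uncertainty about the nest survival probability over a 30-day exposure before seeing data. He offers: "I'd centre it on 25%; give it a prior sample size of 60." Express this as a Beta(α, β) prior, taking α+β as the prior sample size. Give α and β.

α = 15, β = 45

Under the effective-sample-size interpretation, Beta(α, β) has prior mean α/(α+β) and prior sample size α+β.
So α+β = 60 and α/(α+β) = 0.25, giving α = 0.25·60 = 15 and β = 60 − 15 = 45.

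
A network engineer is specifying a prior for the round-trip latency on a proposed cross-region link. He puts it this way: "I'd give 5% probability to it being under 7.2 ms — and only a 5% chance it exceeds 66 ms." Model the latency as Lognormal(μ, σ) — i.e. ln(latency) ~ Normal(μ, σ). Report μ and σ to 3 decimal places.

μ ≈ 3.082, σ ≈ 0.673

If T ~ Lognormal(μ,σ) then ln T ~ Normal(μ,σ), so the p-quantile of ln T is μ + z_p·σ.
ln(7.2) = 1.974 and ln(66) = 4.19; z_{0.05} = -1.645, z_{0.95} = 1.645.
σ = (4.19 − 1.974)/(1.645 − (-1.645)) = 0.673.
μ = 1.974 − (-1.645)·0.673 = 3.082.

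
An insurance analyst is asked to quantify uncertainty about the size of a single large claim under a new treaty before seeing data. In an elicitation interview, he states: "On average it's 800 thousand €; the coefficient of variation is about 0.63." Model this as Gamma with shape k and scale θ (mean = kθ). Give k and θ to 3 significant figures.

k ≈ 2.52, θ ≈ 318

For Gamma(k, scale θ): mean = kθ, variance = kθ², so CV = 1/√k.
CV = 0.63, hence k = 1/CV² = 2.52.
Then θ = mean/k = 800/2.52 = 318.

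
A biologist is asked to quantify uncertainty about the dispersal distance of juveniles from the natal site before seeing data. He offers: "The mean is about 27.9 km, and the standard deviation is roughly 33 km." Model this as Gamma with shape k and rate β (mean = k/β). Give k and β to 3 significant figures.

k ≈ 0.715, β ≈ 0.0256

For Gamma(k, rate β): mean = k/β, variance = k/β², so CV = 1/√k.
CV = SD/mean = 33/27.9 = 1.183, hence k = 1/CV² = 0.715.
Then β = k/mean = 0.715/27.9 = 0.0256.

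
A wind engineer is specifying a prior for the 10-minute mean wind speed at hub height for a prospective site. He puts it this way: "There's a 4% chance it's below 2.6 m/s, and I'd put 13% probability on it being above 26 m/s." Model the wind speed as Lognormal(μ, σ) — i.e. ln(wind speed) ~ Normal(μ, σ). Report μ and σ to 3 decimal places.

μ ≈ 2.357, σ ≈ 0.800

If T ~ Lognormal(μ,σ) then ln T ~ Normal(μ,σ), so the p-quantile of ln T is μ + z_p·σ.
ln(2.6) = 0.9555 and ln(26) = 3.258; z_{0.04} = -1.751, z_{0.87} = 1.126.
σ = (3.258 − 0.9555)/(1.126 − (-1.751)) = 0.800.
μ = 0.9555 − (-1.751)·0.800 = 2.357.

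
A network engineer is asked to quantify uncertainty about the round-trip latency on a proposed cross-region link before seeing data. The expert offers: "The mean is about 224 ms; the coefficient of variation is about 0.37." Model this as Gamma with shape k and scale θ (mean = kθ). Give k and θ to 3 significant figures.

k ≈ 7.3, θ ≈ 30.7

For Gamma(k, scale θ): mean = kθ, variance = kθ², so CV = 1/√k.
CV = 0.37, hence k = 1/CV² = 7.3.
Then θ = mean/k = 224/7.3 = 30.7.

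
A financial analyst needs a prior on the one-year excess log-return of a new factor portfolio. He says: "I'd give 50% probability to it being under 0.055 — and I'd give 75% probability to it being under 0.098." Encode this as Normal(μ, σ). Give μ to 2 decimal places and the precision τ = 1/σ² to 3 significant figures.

For Normal(μ,σ), the p-quantile is μ + z_p·σ. Here z_{0.5} = 0, z_{0.75} = 0.6745.
So 0.055 = μ + 0σ and 0.098 = μ + 0.6745σ.
Subtracting: σ = (0.098 − 0.055)/(0.6745 − (0)) = 0.06.
Then μ = 0.055 − (0)·0.06 = 0.06.
Precision τ = 1/σ² = 1/0.06375² = 246.

μ = 0.06, τ = 246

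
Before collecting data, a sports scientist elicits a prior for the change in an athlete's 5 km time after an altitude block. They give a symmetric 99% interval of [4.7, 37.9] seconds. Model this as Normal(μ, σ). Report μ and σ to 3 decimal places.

μ = 21.300, σ = 6.445

A symmetric 99% interval runs μ ± z·σ with z = 2.576.
Half-width = 16.6, so σ = 16.6/2.576 = 6.445.
μ is the interval midpoint, 21.300.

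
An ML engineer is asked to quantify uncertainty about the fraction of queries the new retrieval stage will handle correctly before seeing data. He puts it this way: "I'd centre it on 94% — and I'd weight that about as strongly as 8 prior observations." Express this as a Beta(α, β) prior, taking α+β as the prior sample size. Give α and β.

Under the effective-sample-size interpretation, Beta(α, β) has prior mean α/(α+β) and prior sample size α+β.
So α+β = 8 and α/(α+β) = 0.94, giving α = 0.94·8 = 7.52 and β = 8 − 7.52 = 0.48.

α = 7.52, β = 0.48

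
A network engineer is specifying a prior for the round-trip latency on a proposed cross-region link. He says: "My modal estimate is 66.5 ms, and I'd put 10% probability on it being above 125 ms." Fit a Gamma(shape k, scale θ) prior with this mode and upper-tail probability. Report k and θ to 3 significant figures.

k ≈ 5.8, θ ≈ 13.9

Gamma(k,θ) with k>1 has mode (k−1)θ, so θ = 66.5/(k−1).
Need P(X < 125) = 0.9 with θ tied to k this way. Start at k = 2, θ = 66.5: P(X<125) ≈ 0.560.
Too low — raise k to concentrate. Iterating converges to k ≈ 5.8.
Then θ = 66.5/(5.8−1) ≈ 13.9.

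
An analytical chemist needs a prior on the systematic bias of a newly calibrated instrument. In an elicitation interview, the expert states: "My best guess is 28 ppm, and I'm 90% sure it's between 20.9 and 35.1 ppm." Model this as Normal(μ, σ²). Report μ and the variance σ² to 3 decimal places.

μ = 28.000, σ² = 18.632

A symmetric 90% interval runs μ ± z·σ with z = 1.645.
Half-width = 7.1, so σ = 7.1/1.645 = 4.3165 and σ² = 18.632.
μ is the stated best guess, 28.000.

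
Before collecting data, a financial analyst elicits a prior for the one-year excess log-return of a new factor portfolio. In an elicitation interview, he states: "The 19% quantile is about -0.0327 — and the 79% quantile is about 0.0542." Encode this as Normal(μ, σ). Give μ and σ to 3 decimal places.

μ = 0.013, σ = 0.052

The p-quantile of Normal(μ,σ) is μ + z_p·σ, with z_{0.19} = -0.8779 and z_{0.79} = 0.8064.
Eliminate σ: μ = (z₂·x₁ − z₁·x₂)/(z₂ − z₁) = (0.8064·-0.0327 − (-0.8779)·0.0542)/1.684 = 0.013.
Then σ = (x₂ − x₁)/(z₂ − z₁) = (0.0542 − -0.0327)/1.684 = 0.052.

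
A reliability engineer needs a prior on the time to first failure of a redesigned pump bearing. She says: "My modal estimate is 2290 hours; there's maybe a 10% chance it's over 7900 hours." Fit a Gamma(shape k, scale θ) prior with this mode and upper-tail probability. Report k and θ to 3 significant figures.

Gamma(k,θ) with k>1 has mode (k−1)θ, so θ = 2290/(k−1).
Need P(X < 7900) = 0.9 with θ tied to k this way. Start at k = 2, θ = 2290: P(X<7900) ≈ 0.859.
Too low — raise k to concentrate. Iterating converges to k ≈ 2.22.
Then θ = 2290/(2.22−1) ≈ 1870.

k ≈ 2.22, θ ≈ 1870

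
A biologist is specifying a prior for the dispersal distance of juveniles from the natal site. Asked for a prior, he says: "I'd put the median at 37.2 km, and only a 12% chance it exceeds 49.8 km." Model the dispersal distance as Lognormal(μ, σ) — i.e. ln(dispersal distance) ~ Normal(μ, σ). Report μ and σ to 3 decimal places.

If T ~ Lognormal(μ,σ) then ln T ~ Normal(μ,σ), so the p-quantile of ln T is μ + z_p·σ.
ln(37.2) = 3.616 and ln(49.8) = 3.908; z_{0.5} = 0, z_{0.88} = 1.175.
σ = (3.908 − 3.616)/(1.175 − (0)) = 0.248.
μ = 3.616 − (0)·0.248 = 3.616.

μ ≈ 3.616, σ ≈ 0.248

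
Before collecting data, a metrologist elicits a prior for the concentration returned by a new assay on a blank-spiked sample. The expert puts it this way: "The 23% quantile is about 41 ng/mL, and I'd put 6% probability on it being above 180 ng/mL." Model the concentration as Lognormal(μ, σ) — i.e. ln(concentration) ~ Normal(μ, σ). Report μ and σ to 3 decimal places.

μ ≈ 4.190, σ ≈ 0.645

If T ~ Lognormal(μ,σ) then ln T ~ Normal(μ,σ), so the p-quantile of ln T is μ + z_p·σ.
ln(41) = 3.714 and ln(180) = 5.193; z_{0.23} = -0.7388, z_{0.94} = 1.555.
σ = (5.193 − 3.714)/(1.555 − (-0.7388)) = 0.645.
μ = 3.714 − (-0.7388)·0.645 = 4.190.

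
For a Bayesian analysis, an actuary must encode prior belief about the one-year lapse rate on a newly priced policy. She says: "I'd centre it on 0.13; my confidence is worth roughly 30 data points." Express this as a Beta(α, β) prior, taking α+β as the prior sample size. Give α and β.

Under the effective-sample-size interpretation, Beta(α, β) has prior mean α/(α+β) and prior sample size α+β.
So α+β = 30 and α/(α+β) = 0.13, giving α = 0.13·30 = 3.9 and β = 30 − 3.9 = 26.1.

α = 3.9, β = 26.1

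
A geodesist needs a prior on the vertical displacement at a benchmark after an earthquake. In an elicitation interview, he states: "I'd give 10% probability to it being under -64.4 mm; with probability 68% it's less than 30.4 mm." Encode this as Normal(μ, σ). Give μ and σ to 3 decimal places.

For Normal(μ,σ), the p-quantile is μ + z_p·σ. Here z_{0.1} = -1.282, z_{0.68} = 0.4677.
So -64.4 = μ − 1.282σ and 30.4 = μ + 0.4677σ.
Subtracting: σ = (30.4 − -64.4)/(0.4677 − (-1.282)) = 54.195.
Then μ = -64.4 − (-1.282)·54.195 = 5.053.

μ = 5.053, σ = 54.195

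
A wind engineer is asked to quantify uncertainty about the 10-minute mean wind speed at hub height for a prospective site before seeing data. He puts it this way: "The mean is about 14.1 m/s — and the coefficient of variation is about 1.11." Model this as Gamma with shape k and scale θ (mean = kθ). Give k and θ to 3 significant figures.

k ≈ 0.812, θ ≈ 17.4

For Gamma(k, scale θ): mean = kθ, variance = kθ², so CV = 1/√k.
CV = 1.11, hence k = 1/CV² = 0.812.
Then θ = mean/k = 14.1/0.812 = 17.4.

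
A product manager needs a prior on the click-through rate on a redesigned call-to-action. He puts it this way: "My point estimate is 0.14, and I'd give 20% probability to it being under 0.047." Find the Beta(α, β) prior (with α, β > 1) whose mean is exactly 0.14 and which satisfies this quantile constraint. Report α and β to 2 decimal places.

With mean 0.14 fixed, write α = 0.14s, β = 0.86s where s = α+β.
Need P(θ < 0.047) = 0.2 under Beta(0.14s, 0.86s). Normal approximation: (q−m)/√(m(1−m)/s) ≈ z_{0.2} = -0.842, so s ≈ 0.14·0.86·(-0.842)²/(0.047−0.14)² = 9.9.
At s = 9.9: P(θ<0.047) ≈ 0.193. Adjusting to match 0.2 gives s ≈ 9.49.
So α = 0.14·9.49 ≈ 1.33, β = 0.86·9.49 ≈ 8.16.

α ≈ 1.33, β ≈ 8.16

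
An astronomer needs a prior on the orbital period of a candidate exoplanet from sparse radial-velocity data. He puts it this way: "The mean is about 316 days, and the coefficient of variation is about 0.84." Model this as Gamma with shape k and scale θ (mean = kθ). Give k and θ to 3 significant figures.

k ≈ 1.42, θ ≈ 223

For Gamma(k, scale θ): mean = kθ, variance = kθ², so CV = 1/√k.
CV = 0.84, hence k = 1/CV² = 1.42.
Then θ = mean/k = 316/1.42 = 223.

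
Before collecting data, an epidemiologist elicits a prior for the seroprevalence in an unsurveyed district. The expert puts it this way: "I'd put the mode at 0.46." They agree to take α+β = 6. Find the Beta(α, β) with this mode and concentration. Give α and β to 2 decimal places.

For α,β > 1 the Beta mode is (α−1)/(α+β−2). With α+β = 6, the mode is (α−1)/4.
Set (α−1)/4 = 0.46 → α = 1 + 0.46·4 = 2.84.
β = 6 − α = 3.16.

α = 2.84, β = 3.16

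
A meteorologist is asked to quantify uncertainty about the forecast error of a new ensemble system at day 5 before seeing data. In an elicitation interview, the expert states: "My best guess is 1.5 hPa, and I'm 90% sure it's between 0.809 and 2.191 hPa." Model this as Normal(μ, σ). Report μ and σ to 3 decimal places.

μ = 1.500, σ = 0.420

A symmetric 90% interval runs μ ± z·σ with z = 1.645.
Half-width = 0.691, so σ = 0.691/1.645 = 0.420.
μ is the stated best guess, 1.500.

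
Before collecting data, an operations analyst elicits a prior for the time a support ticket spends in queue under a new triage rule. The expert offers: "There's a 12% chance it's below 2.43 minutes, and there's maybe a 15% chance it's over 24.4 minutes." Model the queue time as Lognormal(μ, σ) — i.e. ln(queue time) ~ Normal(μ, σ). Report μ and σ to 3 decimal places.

μ ≈ 2.113, σ ≈ 1.043

If T ~ Lognormal(μ,σ) then ln T ~ Normal(μ,σ), so the p-quantile of ln T is μ + z_p·σ.
ln(2.43) = 0.8879 and ln(24.4) = 3.195; z_{0.12} = -1.175, z_{0.85} = 1.036.
σ = (3.195 − 0.8879)/(1.036 − (-1.175)) = 1.043.
μ = 0.8879 − (-1.175)·1.043 = 2.113.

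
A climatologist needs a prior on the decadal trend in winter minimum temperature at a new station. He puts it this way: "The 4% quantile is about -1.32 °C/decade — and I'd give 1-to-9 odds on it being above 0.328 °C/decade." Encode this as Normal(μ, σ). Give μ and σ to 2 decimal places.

For Normal(μ,σ), the p-quantile is μ + z_p·σ. Here z_{0.04} = -1.751, z_{0.9} = 1.282.
So -1.32 = μ − 1.751σ and 0.328 = μ + 1.282σ.
Subtracting: σ = (0.328 − -1.32)/(1.282 − (-1.751)) = 0.54.
Then μ = -1.32 − (-1.751)·0.54 = -0.37.

μ = -0.37, σ = 0.54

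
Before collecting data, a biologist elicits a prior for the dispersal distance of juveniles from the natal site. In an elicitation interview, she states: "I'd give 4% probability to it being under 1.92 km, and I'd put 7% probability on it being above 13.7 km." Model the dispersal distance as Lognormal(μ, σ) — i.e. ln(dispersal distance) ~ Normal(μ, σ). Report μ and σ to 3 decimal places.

If T ~ Lognormal(μ,σ) then ln T ~ Normal(μ,σ), so the p-quantile of ln T is μ + z_p·σ.
ln(1.92) = 0.6523 and ln(13.7) = 2.617; z_{0.04} = -1.751, z_{0.93} = 1.476.
σ = (2.617 − 0.6523)/(1.476 − (-1.751)) = 0.609.
μ = 0.6523 − (-1.751)·0.609 = 1.719.

μ ≈ 1.719, σ ≈ 0.609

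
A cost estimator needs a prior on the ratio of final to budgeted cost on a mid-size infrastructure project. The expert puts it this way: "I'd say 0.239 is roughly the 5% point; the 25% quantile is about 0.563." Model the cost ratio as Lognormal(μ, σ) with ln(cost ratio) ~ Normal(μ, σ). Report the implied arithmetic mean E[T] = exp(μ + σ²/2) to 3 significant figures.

E[T] ≈ 1.51

If T ~ Lognormal(μ,σ) then ln T ~ Normal(μ,σ), so the p-quantile of ln T is μ + z_p·σ.
ln(0.239) = -1.431 and ln(0.563) = -0.5745; z_{0.05} = -1.645, z_{0.25} = -0.6745.
σ = (-0.5745 − -1.431)/(-0.6745 − (-1.645)) = 0.883.
μ = -1.431 − (-1.645)·0.883 = 0.021.
E[T] = exp(μ + σ²/2) = exp(0.021 + 0.3898) = 1.51.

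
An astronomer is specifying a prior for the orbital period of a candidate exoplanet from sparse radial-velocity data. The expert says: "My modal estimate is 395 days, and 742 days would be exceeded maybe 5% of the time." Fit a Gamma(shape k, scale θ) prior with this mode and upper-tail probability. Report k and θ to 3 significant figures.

k ≈ 8, θ ≈ 56.4

Gamma(k,θ) with k>1 has mode (k−1)θ, so θ = 395/(k−1).
Need P(X < 742) = 0.95 with θ tied to k this way. Start at k = 2, θ = 395: P(X<742) ≈ 0.560.
Too low — raise k to concentrate. Iterating converges to k ≈ 8.
Then θ = 395/(8−1) ≈ 56.4.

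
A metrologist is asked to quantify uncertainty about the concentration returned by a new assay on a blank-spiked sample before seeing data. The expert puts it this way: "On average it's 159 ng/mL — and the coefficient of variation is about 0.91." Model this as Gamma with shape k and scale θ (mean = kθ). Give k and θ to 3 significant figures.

For Gamma(k, scale θ): mean = kθ, variance = kθ², so CV = 1/√k.
CV = 0.91, hence k = 1/CV² = 1.21.
Then θ = mean/k = 159/1.21 = 132.

k ≈ 1.21, θ ≈ 132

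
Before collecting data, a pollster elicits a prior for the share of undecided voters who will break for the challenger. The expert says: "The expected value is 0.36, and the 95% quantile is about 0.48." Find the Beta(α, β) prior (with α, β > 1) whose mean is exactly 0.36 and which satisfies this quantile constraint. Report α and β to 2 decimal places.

With mean 0.36 fixed, write α = 0.36s, β = 0.64s where s = α+β.
Need P(θ < 0.48) = 0.95 under Beta(0.36s, 0.64s). Normal approximation: (q−m)/√(m(1−m)/s) ≈ z_{0.95} = 1.64, so s ≈ 0.36·0.64·(1.64)²/(0.48−0.36)² = 43.3.
At s = 43.3: P(θ<0.48) ≈ 0.947. Adjusting to match 0.95 gives s ≈ 45.03.
So α = 0.36·45.03 ≈ 16.21, β = 0.64·45.03 ≈ 28.82.

α ≈ 16.21, β ≈ 28.82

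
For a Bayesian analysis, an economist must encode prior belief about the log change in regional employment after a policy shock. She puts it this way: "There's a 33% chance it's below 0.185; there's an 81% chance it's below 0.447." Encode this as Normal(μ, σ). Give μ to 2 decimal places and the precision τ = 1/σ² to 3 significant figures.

μ = 0.27, τ = 25.3

For Normal(μ,σ), the p-quantile is μ + z_p·σ. Here z_{0.33} = -0.4399, z_{0.81} = 0.8779.
So 0.185 = μ − 0.4399σ and 0.447 = μ + 0.8779σ.
Subtracting: σ = (0.447 − 0.185)/(0.8779 − (-0.4399)) = 0.20.
Then μ = 0.185 − (-0.4399)·0.20 = 0.27.
Precision τ = 1/σ² = 1/0.1988² = 25.3.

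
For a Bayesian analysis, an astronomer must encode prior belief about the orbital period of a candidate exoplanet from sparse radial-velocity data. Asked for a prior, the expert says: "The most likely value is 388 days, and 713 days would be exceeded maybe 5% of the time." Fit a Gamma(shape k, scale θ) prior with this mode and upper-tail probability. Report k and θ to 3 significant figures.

k ≈ 8.52, θ ≈ 51.6

Gamma(k,θ) with k>1 has mode (k−1)θ, so θ = 388/(k−1).
Need P(X < 713) = 0.95 with θ tied to k this way. Start at k = 2, θ = 388: P(X<713) ≈ 0.548.
Too low — raise k to concentrate. Iterating converges to k ≈ 8.52.
Then θ = 388/(8.52−1) ≈ 51.6.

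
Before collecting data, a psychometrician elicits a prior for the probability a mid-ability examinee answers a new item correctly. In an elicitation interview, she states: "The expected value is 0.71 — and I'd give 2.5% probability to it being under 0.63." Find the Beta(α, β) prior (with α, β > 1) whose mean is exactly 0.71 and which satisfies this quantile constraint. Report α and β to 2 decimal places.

α ≈ 93.63, β ≈ 38.24

With mean 0.71 fixed, write α = 0.71s, β = 0.29s where s = α+β.
Need P(θ < 0.63) = 0.025 under Beta(0.71s, 0.29s). Normal approximation: (q−m)/√(m(1−m)/s) ≈ z_{0.025} = -1.96, so s ≈ 0.71·0.29·(-1.96)²/(0.63−0.71)² = 123.6.
At s = 123.6: P(θ<0.63) ≈ 0.029. Adjusting to match 0.025 gives s ≈ 131.88.
So α = 0.71·131.88 ≈ 93.63, β = 0.29·131.88 ≈ 38.24.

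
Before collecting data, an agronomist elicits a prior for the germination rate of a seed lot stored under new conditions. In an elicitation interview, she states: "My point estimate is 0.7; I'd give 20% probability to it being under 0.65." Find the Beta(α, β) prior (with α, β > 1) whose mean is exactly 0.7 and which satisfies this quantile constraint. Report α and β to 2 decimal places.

With mean 0.7 fixed, write α = 0.7s, β = 0.3s where s = α+β.
Need P(θ < 0.65) = 0.2 under Beta(0.7s, 0.3s). Normal approximation: (q−m)/√(m(1−m)/s) ≈ z_{0.2} = -0.842, so s ≈ 0.7·0.3·(-0.842)²/(0.65−0.7)² = 59.5.
At s = 59.5: P(θ<0.65) ≈ 0.197. Adjusting to match 0.2 gives s ≈ 57.84.
So α = 0.7·57.84 ≈ 40.49, β = 0.3·57.84 ≈ 17.35.

α ≈ 40.49, β ≈ 17.35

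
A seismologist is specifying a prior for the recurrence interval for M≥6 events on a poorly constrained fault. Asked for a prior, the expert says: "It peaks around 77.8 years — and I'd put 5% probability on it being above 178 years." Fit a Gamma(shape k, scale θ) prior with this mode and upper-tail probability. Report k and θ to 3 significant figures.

k ≈ 5, θ ≈ 19.4

Gamma(k,θ) with k>1 has mode (k−1)θ, so θ = 77.8/(k−1).
Need P(X < 178) = 0.95 with θ tied to k this way. Start at k = 2, θ = 77.8: P(X<178) ≈ 0.666.
Too low — raise k to concentrate. Iterating converges to k ≈ 5.
Then θ = 77.8/(5−1) ≈ 19.4.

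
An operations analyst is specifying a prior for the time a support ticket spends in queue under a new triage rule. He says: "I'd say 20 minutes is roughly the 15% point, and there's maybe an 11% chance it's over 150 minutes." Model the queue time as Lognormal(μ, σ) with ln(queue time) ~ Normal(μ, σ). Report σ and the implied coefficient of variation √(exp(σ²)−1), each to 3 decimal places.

If T ~ Lognormal(μ,σ) then ln T ~ Normal(μ,σ), so the p-quantile of ln T is μ + z_p·σ.
ln(20) = 2.996 and ln(150) = 5.011; z_{0.15} = -1.036, z_{0.89} = 1.227.
σ = (5.011 − 2.996)/(1.227 − (-1.036)) = 0.890.
μ = 2.996 − (-1.036)·0.890 = 3.919.
CV = √(exp(σ²)−1) = √(exp(0.7928)−1) = 1.100.

σ ≈ 0.890, CV ≈ 1.100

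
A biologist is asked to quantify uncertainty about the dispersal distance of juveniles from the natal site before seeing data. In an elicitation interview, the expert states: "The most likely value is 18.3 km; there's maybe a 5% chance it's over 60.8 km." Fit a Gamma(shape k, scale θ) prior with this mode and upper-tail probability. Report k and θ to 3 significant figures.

Gamma(k,θ) with k>1 has mode (k−1)θ, so θ = 18.3/(k−1).
Need P(X < 60.8) = 0.95 with θ tied to k this way. Start at k = 2, θ = 18.3: P(X<60.8) ≈ 0.844.
Too low — raise k to concentrate. Iterating converges to k ≈ 2.81.
Then θ = 18.3/(2.81−1) ≈ 10.1.

k ≈ 2.81, θ ≈ 10.1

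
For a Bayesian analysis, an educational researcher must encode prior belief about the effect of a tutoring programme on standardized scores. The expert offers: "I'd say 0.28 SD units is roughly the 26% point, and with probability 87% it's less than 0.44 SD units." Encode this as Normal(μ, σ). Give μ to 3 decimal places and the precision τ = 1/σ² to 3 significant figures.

μ = 0.338, τ = 122

For Normal(μ,σ), the p-quantile is μ + z_p·σ. Here z_{0.26} = -0.6433, z_{0.87} = 1.126.
So 0.28 = μ − 0.6433σ and 0.44 = μ + 1.126σ.
Subtracting: σ = (0.44 − 0.28)/(1.126 − (-0.6433)) = 0.090.
Then μ = 0.28 − (-0.6433)·0.090 = 0.338.
Precision τ = 1/σ² = 1/0.09041² = 122.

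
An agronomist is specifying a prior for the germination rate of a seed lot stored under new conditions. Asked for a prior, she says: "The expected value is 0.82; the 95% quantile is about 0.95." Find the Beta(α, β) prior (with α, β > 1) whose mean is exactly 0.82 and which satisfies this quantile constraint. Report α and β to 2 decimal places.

α ≈ 12.41, β ≈ 2.72

With mean 0.82 fixed, write α = 0.82s, β = 0.18s where s = α+β.
Need P(θ < 0.95) = 0.95 under Beta(0.82s, 0.18s). Normal approximation: (q−m)/√(m(1−m)/s) ≈ z_{0.95} = 1.64, so s ≈ 0.82·0.18·(1.64)²/(0.95−0.82)² = 23.6.
At s = 23.6: P(θ<0.95) ≈ 0.984. Adjusting to match 0.95 gives s ≈ 15.13.
So α = 0.82·15.13 ≈ 12.41, β = 0.18·15.13 ≈ 2.72.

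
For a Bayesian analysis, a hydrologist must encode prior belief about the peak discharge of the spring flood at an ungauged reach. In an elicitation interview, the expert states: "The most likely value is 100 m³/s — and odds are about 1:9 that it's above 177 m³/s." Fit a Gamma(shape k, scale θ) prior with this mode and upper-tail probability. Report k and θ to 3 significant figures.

k ≈ 6.83, θ ≈ 17.1

Gamma(k,θ) with k>1 has mode (k−1)θ, so θ = 100/(k−1).
Need P(X < 177) = 0.9 with θ tied to k this way. Start at k = 2, θ = 100: P(X<177) ≈ 0.528.
Too low — raise k to concentrate. Iterating converges to k ≈ 6.83.
Then θ = 100/(6.83−1) ≈ 17.1.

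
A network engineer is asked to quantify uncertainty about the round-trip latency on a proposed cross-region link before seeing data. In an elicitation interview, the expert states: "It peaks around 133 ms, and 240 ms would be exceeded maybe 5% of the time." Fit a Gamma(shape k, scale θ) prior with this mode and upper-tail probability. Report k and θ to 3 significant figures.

Gamma(k,θ) with k>1 has mode (k−1)θ, so θ = 133/(k−1).
Need P(X < 240) = 0.95 with θ tied to k this way. Start at k = 2, θ = 133: P(X<240) ≈ 0.539.
Too low — raise k to concentrate. Iterating converges to k ≈ 9.
Then θ = 133/(9−1) ≈ 16.6.

k ≈ 9, θ ≈ 16.6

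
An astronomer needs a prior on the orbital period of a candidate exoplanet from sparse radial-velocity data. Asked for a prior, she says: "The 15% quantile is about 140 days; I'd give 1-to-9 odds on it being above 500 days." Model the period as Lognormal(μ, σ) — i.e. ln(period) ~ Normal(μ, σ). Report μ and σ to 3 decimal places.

μ ≈ 5.511, σ ≈ 0.549

If T ~ Lognormal(μ,σ) then ln T ~ Normal(μ,σ), so the p-quantile of ln T is μ + z_p·σ.
ln(140) = 4.942 and ln(500) = 6.215; z_{0.15} = -1.036, z_{0.9} = 1.282.
σ = (6.215 − 4.942)/(1.282 − (-1.036)) = 0.549.
μ = 4.942 − (-1.036)·0.549 = 5.511.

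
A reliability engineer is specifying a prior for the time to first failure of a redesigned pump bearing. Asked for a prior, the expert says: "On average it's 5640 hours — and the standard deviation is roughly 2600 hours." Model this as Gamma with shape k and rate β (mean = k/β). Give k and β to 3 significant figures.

For Gamma(k, rate β): mean = k/β, variance = k/β², so CV = 1/√k.
CV = SD/mean = 2600/5640 = 0.461, hence k = 1/CV² = 4.71.
Then β = k/mean = 4.71/5640 = 0.000834.

k ≈ 4.71, β ≈ 0.000834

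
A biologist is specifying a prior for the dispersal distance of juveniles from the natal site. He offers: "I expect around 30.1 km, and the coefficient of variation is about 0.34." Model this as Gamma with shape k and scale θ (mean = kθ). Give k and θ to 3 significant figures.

k ≈ 8.65, θ ≈ 3.48

For Gamma(k, scale θ): mean = kθ, variance = kθ², so CV = 1/√k.
CV = 0.34, hence k = 1/CV² = 8.65.
Then θ = mean/k = 30.1/8.65 = 3.48.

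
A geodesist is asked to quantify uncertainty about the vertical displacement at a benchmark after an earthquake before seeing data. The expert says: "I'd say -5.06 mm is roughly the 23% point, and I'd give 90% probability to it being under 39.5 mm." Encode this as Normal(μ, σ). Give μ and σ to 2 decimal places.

μ = 11.24, σ = 22.06

The p-quantile of Normal(μ,σ) is μ + z_p·σ, with z_{0.23} = -0.7388 and z_{0.9} = 1.282.
Eliminate σ: μ = (z₂·x₁ − z₁·x₂)/(z₂ − z₁) = (1.282·-5.06 − (-0.7388)·39.5)/2.02 = 11.24.
Then σ = (x₂ − x₁)/(z₂ − z₁) = (39.5 − -5.06)/2.02 = 22.06.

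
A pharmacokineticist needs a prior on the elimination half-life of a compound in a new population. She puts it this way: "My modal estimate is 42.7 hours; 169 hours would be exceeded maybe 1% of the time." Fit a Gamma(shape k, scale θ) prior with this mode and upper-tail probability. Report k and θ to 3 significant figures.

k ≈ 3.22, θ ≈ 19.3

Gamma(k,θ) with k>1 has mode (k−1)θ, so θ = 42.7/(k−1).
Need P(X < 169) = 0.99 with θ tied to k this way. Start at k = 2, θ = 42.7: P(X<169) ≈ 0.905.
Too low — raise k to concentrate. Iterating converges to k ≈ 3.22.
Then θ = 42.7/(3.22−1) ≈ 19.3.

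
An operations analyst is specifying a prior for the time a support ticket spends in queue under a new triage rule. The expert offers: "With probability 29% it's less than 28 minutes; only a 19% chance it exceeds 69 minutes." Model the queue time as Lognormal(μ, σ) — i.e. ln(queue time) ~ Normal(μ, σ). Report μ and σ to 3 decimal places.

If T ~ Lognormal(μ,σ) then ln T ~ Normal(μ,σ), so the p-quantile of ln T is μ + z_p·σ.
ln(28) = 3.332 and ln(69) = 4.234; z_{0.29} = -0.5534, z_{0.81} = 0.8779.
σ = (4.234 − 3.332)/(0.8779 − (-0.5534)) = 0.630.
μ = 3.332 − (-0.5534)·0.630 = 3.681.

μ ≈ 3.681, σ ≈ 0.630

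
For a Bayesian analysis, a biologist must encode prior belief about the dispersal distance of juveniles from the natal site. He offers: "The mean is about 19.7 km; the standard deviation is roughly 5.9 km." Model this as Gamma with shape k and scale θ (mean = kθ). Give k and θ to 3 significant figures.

For Gamma(k, scale θ): mean = kθ, variance = kθ², so CV = 1/√k.
CV = SD/mean = 5.9/19.7 = 0.2995, hence k = 1/CV² = 11.1.
Then θ = mean/k = 19.7/11.1 = 1.77.

k ≈ 11.1, θ ≈ 1.77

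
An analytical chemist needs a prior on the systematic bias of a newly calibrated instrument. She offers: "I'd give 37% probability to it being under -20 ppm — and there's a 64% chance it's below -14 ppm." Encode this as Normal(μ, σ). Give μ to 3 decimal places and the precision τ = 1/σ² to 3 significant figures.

For Normal(μ,σ), the p-quantile is μ + z_p·σ. Here z_{0.37} = -0.3319, z_{0.64} = 0.3585.
So -20 = μ − 0.3319σ and -14 = μ + 0.3585σ.
Subtracting: σ = (-14 − -20)/(0.3585 − (-0.3319)) = 8.692.
Then μ = -20 − (-0.3319)·8.692 = -17.116.
Precision τ = 1/σ² = 1/8.692² = 0.0132.

μ = -17.116, τ = 0.0132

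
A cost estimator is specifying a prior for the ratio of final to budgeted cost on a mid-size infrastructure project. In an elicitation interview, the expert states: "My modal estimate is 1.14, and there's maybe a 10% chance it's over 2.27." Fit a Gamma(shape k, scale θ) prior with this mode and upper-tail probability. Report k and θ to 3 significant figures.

k ≈ 5.04, θ ≈ 0.282

Gamma(k,θ) with k>1 has mode (k−1)θ, so θ = 1.14/(k−1).
Need P(X < 2.27) = 0.9 with θ tied to k this way. Start at k = 2, θ = 1.14: P(X<2.27) ≈ 0.592.
Too low — raise k to concentrate. Iterating converges to k ≈ 5.04.
Then θ = 1.14/(5.04−1) ≈ 0.282.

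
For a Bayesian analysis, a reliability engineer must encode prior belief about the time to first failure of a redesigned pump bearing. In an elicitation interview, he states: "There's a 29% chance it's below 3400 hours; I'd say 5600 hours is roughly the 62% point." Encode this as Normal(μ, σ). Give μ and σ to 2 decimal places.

For Normal(μ,σ), the p-quantile is μ + z_p·σ. Here z_{0.29} = -0.5534, z_{0.62} = 0.3055.
So 3400 = μ − 0.5534σ and 5600 = μ + 0.3055σ.
Subtracting: σ = (5600 − 3400)/(0.3055 − (-0.5534)) = 2561.52.
Then μ = 3400 − (-0.5534)·2561.52 = 4817.51.

μ = 4817.51, σ = 2561.52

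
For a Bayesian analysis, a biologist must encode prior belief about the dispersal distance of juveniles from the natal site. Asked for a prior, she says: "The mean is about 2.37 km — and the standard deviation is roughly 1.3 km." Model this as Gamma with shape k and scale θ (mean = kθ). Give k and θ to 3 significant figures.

k ≈ 3.32, θ ≈ 0.713

For Gamma(k, scale θ): mean = kθ, variance = kθ², so CV = 1/√k.
CV = SD/mean = 1.3/2.37 = 0.5485, hence k = 1/CV² = 3.32.
Then θ = mean/k = 2.37/3.32 = 0.713.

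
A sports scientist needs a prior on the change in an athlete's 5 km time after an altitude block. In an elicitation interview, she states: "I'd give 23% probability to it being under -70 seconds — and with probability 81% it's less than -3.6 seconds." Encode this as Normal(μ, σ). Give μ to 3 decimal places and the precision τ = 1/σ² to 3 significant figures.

μ = -39.655, τ = 0.000593

For Normal(μ,σ), the p-quantile is μ + z_p·σ. Here z_{0.23} = -0.7388, z_{0.81} = 0.8779.
So -70 = μ − 0.7388σ and -3.6 = μ + 0.8779σ.
Subtracting: σ = (-3.6 − -70)/(0.8779 − (-0.7388)) = 41.070.
Then μ = -70 − (-0.7388)·41.070 = -39.655.
Precision τ = 1/σ² = 1/41.07² = 0.000593.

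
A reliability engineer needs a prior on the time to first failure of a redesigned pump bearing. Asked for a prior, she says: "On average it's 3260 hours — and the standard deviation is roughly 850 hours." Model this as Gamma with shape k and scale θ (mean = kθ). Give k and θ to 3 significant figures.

For Gamma(k, scale θ): mean = kθ, variance = kθ², so CV = 1/√k.
CV = SD/mean = 850/3260 = 0.2607, hence k = 1/CV² = 14.7.
Then θ = mean/k = 3260/14.7 = 222.

k ≈ 14.7, θ ≈ 222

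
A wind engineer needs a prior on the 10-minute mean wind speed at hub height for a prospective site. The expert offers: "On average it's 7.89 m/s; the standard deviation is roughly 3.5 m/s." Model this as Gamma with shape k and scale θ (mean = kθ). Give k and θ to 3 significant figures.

For Gamma(k, scale θ): mean = kθ, variance = kθ², so CV = 1/√k.
CV = SD/mean = 3.5/7.89 = 0.4436, hence k = 1/CV² = 5.08.
Then θ = mean/k = 7.89/5.08 = 1.55.

k ≈ 5.08, θ ≈ 1.55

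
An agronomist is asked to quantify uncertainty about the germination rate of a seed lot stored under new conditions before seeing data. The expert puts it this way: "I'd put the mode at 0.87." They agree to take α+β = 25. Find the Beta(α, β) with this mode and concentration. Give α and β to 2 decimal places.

For α,β > 1 the Beta mode is (α−1)/(α+β−2). With α+β = 25, the mode is (α−1)/23.
Set (α−1)/23 = 0.87 → α = 1 + 0.87·23 = 21.01.
β = 25 − α = 3.99.

α = 21.01, β = 3.99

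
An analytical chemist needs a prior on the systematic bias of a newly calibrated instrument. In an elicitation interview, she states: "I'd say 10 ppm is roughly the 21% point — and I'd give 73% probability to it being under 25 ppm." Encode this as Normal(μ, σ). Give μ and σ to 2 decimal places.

For Normal(μ,σ), the p-quantile is μ + z_p·σ. Here z_{0.21} = -0.8064, z_{0.73} = 0.6128.
So 10 = μ − 0.8064σ and 25 = μ + 0.6128σ.
Subtracting: σ = (25 − 10)/(0.6128 − (-0.8064)) = 10.57.
Then μ = 10 − (-0.8064)·10.57 = 18.52.

μ = 18.52, σ = 10.57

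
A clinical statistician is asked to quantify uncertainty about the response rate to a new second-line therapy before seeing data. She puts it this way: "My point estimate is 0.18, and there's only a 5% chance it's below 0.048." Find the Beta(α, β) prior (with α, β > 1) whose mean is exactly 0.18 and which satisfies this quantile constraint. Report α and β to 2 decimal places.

With mean 0.18 fixed, write α = 0.18s, β = 0.82s where s = α+β.
Need P(θ < 0.048) = 0.05 under Beta(0.18s, 0.82s). Normal approximation: (q−m)/√(m(1−m)/s) ≈ z_{0.05} = -1.64, so s ≈ 0.18·0.82·(-1.64)²/(0.048−0.18)² = 22.9.
At s = 22.9: P(θ<0.048) ≈ 0.016. Adjusting to match 0.05 gives s ≈ 14.47.
So α = 0.18·14.47 ≈ 2.60, β = 0.82·14.47 ≈ 11.87.

α ≈ 2.60, β ≈ 11.87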